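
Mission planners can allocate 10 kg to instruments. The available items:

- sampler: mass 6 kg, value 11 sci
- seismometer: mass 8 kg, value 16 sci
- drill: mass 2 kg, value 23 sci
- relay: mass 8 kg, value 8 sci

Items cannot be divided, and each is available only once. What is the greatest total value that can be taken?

39 sci

Check high-value combinations within 10 kg:
- seismometer+drill: mass 8+2=10, value 16+23=39
- sampler+drill: mass 6+2=8, value 11+23=34
- drill+relay: mass 2+8=10, value 23+8=31
- drill: mass 2, value 23
- seismometer: mass 8, value 16
Best: 39 sci.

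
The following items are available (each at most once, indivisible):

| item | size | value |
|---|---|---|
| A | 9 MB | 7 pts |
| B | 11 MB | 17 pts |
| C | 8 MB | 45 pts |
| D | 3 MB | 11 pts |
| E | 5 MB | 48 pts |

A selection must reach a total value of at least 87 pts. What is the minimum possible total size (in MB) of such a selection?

Subsets with value ≥ 87, sorted by total size:
- C+E: size 13, value 93
- C+D+E: size 16, value 104
- A+C+E: size 22, value 100
Minimum size: 13 MB.

13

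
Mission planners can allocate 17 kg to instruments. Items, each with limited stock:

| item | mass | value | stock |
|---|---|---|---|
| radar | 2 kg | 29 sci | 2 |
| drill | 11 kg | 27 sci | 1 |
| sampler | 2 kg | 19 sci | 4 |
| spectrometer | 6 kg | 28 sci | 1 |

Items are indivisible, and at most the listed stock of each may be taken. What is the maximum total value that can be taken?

143 sci

Best selections within mass 17 and stock limits:
- 2×radar + 3×sampler + 1×spectrometer: mass 16, value 143
- 2×radar + 4×sampler: mass 12, value 134
Best: 143 sci.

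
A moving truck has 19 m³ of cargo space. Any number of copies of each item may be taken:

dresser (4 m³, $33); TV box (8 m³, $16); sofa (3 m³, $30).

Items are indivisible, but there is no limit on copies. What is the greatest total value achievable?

$183

Best value-per-unit is sofa at 30/3; filling with it alone gives 6×30 = 180.
Optimal mix: 1×dresser + 5×sofa → volume 19, value 183.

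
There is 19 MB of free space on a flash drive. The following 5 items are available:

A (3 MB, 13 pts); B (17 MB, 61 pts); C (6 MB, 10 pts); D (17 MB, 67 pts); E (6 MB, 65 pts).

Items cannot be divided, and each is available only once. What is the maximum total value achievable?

88 pts

Check high-value combinations within 19 MB:
- A+C+E: size 3+6+6=15, value 13+10+65=88
- A+E: size 3+6=9, value 13+65=78
- C+E: size 6+6=12, value 10+65=75
- D: size 17, value 67
- E: size 6, value 65
Best: 88 pts.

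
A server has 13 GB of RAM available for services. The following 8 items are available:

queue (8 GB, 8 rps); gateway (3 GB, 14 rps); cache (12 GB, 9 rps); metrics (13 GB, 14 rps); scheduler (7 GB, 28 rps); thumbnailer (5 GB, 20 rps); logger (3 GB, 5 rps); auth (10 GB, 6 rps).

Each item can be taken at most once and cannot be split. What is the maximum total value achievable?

48 rps

Check high-value combinations within 13 GB:
- scheduler+thumbnailer: memory 7+5=12, value 28+20=48
- gateway+scheduler+logger: memory 3+7+3=13, value 14+28+5=47
- gateway+scheduler: memory 3+7=10, value 14+28=42
- gateway+thumbnailer+logger: memory 3+5+3=11, value 14+20+5=39
- gateway+thumbnailer: memory 3+5=8, value 14+20=34
Best: 48 rps.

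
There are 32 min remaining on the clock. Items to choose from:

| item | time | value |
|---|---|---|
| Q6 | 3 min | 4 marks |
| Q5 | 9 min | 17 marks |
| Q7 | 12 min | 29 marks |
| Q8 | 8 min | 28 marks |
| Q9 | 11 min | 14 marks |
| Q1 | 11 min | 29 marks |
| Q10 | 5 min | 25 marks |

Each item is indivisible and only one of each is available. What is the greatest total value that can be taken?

Check high-value combinations within 32 min:
- Q6+Q7+Q1+Q10: time 3+12+11+5=31, value 4+29+29+25=87
- Q6+Q8+Q1+Q10: time 3+8+11+5=27, value 4+28+29+25=86
- Q6+Q7+Q8+Q10: time 3+12+8+5=28, value 4+29+28+25=86
Best: 87 marks.

87 marks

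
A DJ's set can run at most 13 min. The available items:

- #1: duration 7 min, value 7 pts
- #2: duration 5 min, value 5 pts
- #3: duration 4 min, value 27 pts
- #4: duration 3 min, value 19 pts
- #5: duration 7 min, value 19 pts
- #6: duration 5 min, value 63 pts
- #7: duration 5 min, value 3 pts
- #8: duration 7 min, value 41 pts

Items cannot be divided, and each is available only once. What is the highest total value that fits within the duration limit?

109 pts

This is a 0/1 knapsack; check combinations near the capacity.
- #3+#4+#6: duration 4+3+5=12, value 27+19+63=109
- #6+#8: duration 5+7=12, value 63+41=104
- #3+#6: duration 4+5=9, value 27+63=90
- #2+#4+#6: duration 5+3+5=13, value 5+19+63=87
- #4+#6+#7: duration 3+5+5=13, value 19+63+3=85
Best: 109 pts.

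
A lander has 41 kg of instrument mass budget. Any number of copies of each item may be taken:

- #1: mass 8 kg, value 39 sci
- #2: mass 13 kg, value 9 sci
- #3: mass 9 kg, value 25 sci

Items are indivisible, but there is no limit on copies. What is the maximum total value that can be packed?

Best value-per-unit is #1 at 39/8, and filling with it alone uses mass 5×8=40. No mix of the others beats 5×39 = 195.

195 sci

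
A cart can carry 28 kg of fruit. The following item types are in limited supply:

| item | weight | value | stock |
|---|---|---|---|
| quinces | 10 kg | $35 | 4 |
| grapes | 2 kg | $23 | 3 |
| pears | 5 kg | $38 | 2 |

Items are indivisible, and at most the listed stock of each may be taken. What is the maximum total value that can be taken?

$180

Top feasible selections:
- 1×quinces + 3×grapes + 2×pears: weight 26, value 180
- 1×quinces + 2×grapes + 2×pears: weight 24, value 157
Best: $180.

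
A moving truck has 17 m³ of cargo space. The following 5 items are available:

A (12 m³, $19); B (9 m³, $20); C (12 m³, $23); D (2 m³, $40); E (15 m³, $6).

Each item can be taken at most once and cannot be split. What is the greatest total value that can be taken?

$63

This is a 0/1 knapsack; check combinations near the capacity.
- C+D: volume 12+2=14, value 23+40=63
- B+D: volume 9+2=11, value 20+40=60
- A+D: volume 12+2=14, value 19+40=59
- D+E: volume 2+15=17, value 40+6=46
- D: volume 2, value 40
Best: $63.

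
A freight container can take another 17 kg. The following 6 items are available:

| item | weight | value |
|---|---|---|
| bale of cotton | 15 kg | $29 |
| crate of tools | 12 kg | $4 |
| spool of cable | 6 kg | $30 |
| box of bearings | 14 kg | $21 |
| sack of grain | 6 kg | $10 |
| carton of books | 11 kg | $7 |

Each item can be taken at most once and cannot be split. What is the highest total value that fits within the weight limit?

Check high-value combinations within 17 kg:
- spool of cable+sack of grain: weight 6+6=12, value 30+10=40
- spool of cable+carton of books: weight 6+11=17, value 30+7=37
- spool of cable: weight 6, value 30
- bale of cotton: weight 15, value 29
Best: $40.

$40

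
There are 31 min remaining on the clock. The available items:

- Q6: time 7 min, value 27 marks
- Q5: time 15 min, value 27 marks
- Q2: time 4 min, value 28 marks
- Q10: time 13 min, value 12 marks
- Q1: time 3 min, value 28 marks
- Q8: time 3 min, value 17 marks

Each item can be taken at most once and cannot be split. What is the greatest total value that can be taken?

112 marks

Check high-value combinations within 31 min:
- Q6+Q2+Q10+Q1+Q8: time 7+4+13+3+3=30, value 27+28+12+28+17=112
- Q6+Q5+Q2+Q1: time 7+15+4+3=29, value 27+27+28+28=110
- Q6+Q2+Q1+Q8: time 7+4+3+3=17, value 27+28+28+17=100
- Q5+Q2+Q1+Q8: time 15+4+3+3=25, value 27+28+28+17=100
Best: 112 marks.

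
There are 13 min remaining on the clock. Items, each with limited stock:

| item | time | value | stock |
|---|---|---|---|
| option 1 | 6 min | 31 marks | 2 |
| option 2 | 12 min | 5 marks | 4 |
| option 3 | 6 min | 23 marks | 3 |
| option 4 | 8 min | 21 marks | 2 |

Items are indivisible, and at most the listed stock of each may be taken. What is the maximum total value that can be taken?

62 marks

Best selections within time 13 and stock limits:
- 2×option 1: time 12, value 62
- 1×option 1 + 1×option 3: time 12, value 54
Best: 62 marks.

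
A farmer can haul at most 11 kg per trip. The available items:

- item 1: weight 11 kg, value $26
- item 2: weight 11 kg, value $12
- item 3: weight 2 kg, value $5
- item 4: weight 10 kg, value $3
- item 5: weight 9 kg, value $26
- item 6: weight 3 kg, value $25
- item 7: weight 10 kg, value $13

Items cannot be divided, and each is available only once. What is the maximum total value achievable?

Check high-value combinations within 11 kg:
- item 3+item 5: weight 2+9=11, value 5+26=31
- item 3+item 6: weight 2+3=5, value 5+25=30
- item 5: weight 9, value 26
- item 1: weight 11, value 26
- item 6: weight 3, value 25
Best: $31.

$31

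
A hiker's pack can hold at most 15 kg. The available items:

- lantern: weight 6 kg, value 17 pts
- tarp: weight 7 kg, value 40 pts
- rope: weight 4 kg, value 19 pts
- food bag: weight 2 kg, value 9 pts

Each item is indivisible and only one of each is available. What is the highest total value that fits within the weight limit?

This is a 0/1 knapsack; check combinations near the capacity.
- tarp+rope+food bag: weight 7+4+2=13, value 40+19+9=68
- lantern+tarp+food bag: weight 6+7+2=15, value 17+40+9=66
- tarp+rope: weight 7+4=11, value 40+19=59
- lantern+tarp: weight 6+7=13, value 17+40=57
Best: 68 pts.

68 pts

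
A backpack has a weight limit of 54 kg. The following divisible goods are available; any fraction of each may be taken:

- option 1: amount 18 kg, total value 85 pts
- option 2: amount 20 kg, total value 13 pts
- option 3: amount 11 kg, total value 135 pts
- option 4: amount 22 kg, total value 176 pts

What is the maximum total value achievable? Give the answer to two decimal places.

Take in order of value per unit:
- option 3 (135/11 per unit): all 11 → value 135, running total 135.00
- option 4 (176/22 per unit): all 22 → value 176, running total 311.00
- option 1 (85/18 per unit): all 18 → value 85, running total 396.00
- option 2 (13/20 per unit): 3 of 20 → value 3×13/20 = 1.9500, running total 397.95
Total 397.95.

397.95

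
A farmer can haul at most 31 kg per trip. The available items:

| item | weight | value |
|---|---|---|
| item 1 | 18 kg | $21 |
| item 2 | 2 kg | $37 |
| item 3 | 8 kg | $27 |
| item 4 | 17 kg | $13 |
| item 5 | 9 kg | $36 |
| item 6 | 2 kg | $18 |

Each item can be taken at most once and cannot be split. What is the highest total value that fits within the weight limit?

$118

Check high-value combinations within 31 kg:
- item 2+item 3+item 5+item 6: weight 2+8+9+2=21, value 37+27+36+18=118
- item 1+item 2+item 5+item 6: weight 18+2+9+2=31, value 21+37+36+18=112
- item 2+item 4+item 5+item 6: weight 2+17+9+2=30, value 37+13+36+18=104
- item 1+item 2+item 3+item 6: weight 18+2+8+2=30, value 21+37+27+18=103
Best: $118.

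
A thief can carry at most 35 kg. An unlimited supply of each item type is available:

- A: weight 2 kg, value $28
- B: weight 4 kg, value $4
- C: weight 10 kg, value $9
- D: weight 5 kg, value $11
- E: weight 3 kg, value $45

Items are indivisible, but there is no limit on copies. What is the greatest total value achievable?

Best value-per-unit is E at 45/3; filling with it alone gives 11×45 = 495.
Optimal mix: 1×A + 11×E → weight 35, value 523.

$523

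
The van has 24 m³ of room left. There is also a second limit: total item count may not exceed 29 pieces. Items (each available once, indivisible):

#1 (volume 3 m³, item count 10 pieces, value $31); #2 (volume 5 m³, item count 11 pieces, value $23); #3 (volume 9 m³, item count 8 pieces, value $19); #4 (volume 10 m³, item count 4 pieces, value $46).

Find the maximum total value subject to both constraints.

Feasible sets respecting both limits:
- #1+#2+#4: volume 18, item count 25, value 100
- #1+#3+#4: volume 22, item count 22, value 96
- #2+#3+#4: volume 24, item count 23, value 88
Best: $100.

$100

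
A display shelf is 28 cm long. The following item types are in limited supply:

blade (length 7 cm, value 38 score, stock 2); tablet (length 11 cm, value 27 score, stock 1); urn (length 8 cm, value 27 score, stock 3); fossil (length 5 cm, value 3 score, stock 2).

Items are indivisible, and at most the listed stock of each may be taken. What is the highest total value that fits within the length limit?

Best selections within length 28 and stock limits:
- 2×blade + 1×urn + 1×fossil: length 27, value 106
- 2×blade + 1×urn: length 22, value 103
- 2×blade + 1×tablet: length 25, value 103
Best: 106 score.

106 score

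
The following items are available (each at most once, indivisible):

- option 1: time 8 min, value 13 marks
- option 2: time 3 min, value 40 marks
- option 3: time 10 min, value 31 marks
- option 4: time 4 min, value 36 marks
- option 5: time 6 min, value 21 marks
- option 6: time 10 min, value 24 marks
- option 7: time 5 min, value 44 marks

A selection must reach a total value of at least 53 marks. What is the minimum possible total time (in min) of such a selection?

7

Subsets with value ≥ 53, sorted by total time:
- option 2+option 4: time 7, value 76
- option 2+option 7: time 8, value 84
- option 4+option 7: time 9, value 80
- option 2+option 5: time 9, value 61
Minimum time: 7 min.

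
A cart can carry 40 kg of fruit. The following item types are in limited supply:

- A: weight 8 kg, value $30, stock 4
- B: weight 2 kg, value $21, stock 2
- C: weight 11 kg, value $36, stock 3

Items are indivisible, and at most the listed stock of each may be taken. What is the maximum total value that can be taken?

$168

Best selections within weight 40 and stock limits:
- 3×A + 2×B + 1×C: weight 39, value 168
- 4×A + 2×B: weight 36, value 162
Best: $168.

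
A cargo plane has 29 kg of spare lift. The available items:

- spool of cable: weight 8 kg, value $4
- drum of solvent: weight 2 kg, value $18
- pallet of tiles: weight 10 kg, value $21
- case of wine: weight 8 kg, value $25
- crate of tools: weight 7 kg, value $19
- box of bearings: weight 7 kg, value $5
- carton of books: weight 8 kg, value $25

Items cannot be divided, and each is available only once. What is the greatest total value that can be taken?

Check high-value combinations within 29 kg:
- drum of solvent+pallet of tiles+case of wine+carton of books: weight 2+10+8+8=28, value 18+21+25+25=89
- drum of solvent+case of wine+crate of tools+carton of books: weight 2+8+7+8=25, value 18+25+19+25=87
- drum of solvent+pallet of tiles+case of wine+crate of tools: weight 2+10+8+7=27, value 18+21+25+19=83
- drum of solvent+pallet of tiles+crate of tools+carton of books: weight 2+10+7+8=27, value 18+21+19+25=83
Best: $89.

$89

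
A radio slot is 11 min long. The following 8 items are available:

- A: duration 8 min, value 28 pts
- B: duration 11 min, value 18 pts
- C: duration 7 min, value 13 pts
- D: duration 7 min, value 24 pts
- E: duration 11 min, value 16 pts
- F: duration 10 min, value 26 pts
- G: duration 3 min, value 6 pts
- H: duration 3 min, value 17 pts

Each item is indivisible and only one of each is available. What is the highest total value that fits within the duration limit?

Check high-value combinations within 11 min:
- A+H: duration 8+3=11, value 28+17=45
- D+H: duration 7+3=10, value 24+17=41
- A+G: duration 8+3=11, value 28+6=34
- D+G: duration 7+3=10, value 24+6=30
Best: 45 pts.

45 pts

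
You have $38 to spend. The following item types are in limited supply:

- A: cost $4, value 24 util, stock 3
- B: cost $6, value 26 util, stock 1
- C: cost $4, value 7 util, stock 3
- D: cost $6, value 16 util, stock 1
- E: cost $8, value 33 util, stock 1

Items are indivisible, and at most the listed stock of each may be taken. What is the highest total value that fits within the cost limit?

Best selections within cost 38 and stock limits:
- 3×A + 1×B + 1×C + 1×D + 1×E: cost 36, value 154
- 3×A + 1×B + 3×C + 1×E: cost 38, value 152
- 3×A + 1×B + 1×D + 1×E: cost 32, value 147
Best: 154 util.

154 util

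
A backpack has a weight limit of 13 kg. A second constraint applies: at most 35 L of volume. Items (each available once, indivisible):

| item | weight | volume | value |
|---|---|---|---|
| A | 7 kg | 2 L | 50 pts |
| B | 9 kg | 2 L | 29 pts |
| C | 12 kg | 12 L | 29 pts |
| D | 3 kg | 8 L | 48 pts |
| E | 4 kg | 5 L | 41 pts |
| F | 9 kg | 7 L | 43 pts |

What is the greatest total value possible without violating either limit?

Feasible sets respecting both limits:
- A+D: weight 10, volume 10, value 98
- A+E: weight 11, volume 7, value 91
- D+F: weight 12, volume 15, value 91
- D+E: weight 7, volume 13, value 89
Best: 98 pts.

98 pts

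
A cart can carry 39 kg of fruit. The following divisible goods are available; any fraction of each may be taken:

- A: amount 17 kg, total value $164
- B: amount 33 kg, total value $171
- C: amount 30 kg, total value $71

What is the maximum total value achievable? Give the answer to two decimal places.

Take in order of value per unit:
- A (164/17 per unit): all 17 → value 164, running total 164.00
- B (171/33 per unit): 22 of 33 → value 22×171/33 = 114.0000, running total 278.00
Total 278.00.

278.00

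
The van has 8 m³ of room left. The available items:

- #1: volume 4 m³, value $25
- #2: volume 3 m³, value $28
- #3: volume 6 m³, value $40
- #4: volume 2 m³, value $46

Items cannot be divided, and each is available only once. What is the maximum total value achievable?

$86

This is a 0/1 knapsack; check combinations near the capacity.
- #3+#4: volume 6+2=8, value 40+46=86
- #2+#4: volume 3+2=5, value 28+46=74
- #1+#4: volume 4+2=6, value 25+46=71
Best: $86.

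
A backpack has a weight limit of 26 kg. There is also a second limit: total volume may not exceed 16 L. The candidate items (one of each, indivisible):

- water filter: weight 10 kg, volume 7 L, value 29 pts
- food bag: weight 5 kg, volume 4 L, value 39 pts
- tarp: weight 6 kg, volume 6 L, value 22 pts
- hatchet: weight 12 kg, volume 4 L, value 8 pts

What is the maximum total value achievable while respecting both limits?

Feasible sets respecting both limits:
- food bag+tarp+hatchet: weight 23, volume 14, value 69
- water filter+food bag: weight 15, volume 11, value 68
- food bag+tarp: weight 11, volume 10, value 61
- water filter+tarp: weight 16, volume 13, value 51
Best: 69 pts.

69 pts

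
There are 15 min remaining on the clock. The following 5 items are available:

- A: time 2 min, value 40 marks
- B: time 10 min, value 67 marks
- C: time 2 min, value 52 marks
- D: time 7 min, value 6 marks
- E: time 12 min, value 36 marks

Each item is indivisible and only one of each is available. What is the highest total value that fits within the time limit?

This is a 0/1 knapsack; check combinations near the capacity.
- A+B+C: time 2+10+2=14, value 40+67+52=159
- B+C: time 10+2=12, value 67+52=119
- A+B: time 2+10=12, value 40+67=107
- A+C+D: time 2+2+7=11, value 40+52+6=98
Best: 159 marks.

159 marks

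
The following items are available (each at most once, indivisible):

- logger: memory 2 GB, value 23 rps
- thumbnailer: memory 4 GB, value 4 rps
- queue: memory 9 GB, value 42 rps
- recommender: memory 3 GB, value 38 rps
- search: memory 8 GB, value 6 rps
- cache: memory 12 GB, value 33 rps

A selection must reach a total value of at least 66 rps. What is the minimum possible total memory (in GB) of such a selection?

Subsets with value ≥ 66, sorted by total memory:
- queue+recommender: memory 12, value 80
- logger+recommender+search: memory 13, value 67
- logger+queue+recommender: memory 14, value 103
Minimum memory: 12 GB.

12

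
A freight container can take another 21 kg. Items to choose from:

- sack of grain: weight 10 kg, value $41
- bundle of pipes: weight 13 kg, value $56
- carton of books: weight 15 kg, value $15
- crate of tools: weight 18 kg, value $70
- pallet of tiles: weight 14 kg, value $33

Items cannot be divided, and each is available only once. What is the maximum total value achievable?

$70

Check high-value combinations within 21 kg:
- crate of tools: weight 18, value 70
- bundle of pipes: weight 13, value 56
- sack of grain: weight 10, value 41
- pallet of tiles: weight 14, value 33
Best: $70.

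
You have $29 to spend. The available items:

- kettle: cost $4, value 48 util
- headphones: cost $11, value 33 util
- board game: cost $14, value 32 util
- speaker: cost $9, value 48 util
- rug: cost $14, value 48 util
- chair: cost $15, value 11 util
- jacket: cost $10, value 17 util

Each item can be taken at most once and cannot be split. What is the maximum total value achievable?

144 util

Check high-value combinations within $29:
- kettle+speaker+rug: cost 4+9+14=27, value 48+48+48=144
- kettle+headphones+speaker: cost 4+11+9=24, value 48+33+48=129
- kettle+headphones+rug: cost 4+11+14=29, value 48+33+48=129
- kettle+board game+speaker: cost 4+14+9=27, value 48+32+48=128
Best: 144 util.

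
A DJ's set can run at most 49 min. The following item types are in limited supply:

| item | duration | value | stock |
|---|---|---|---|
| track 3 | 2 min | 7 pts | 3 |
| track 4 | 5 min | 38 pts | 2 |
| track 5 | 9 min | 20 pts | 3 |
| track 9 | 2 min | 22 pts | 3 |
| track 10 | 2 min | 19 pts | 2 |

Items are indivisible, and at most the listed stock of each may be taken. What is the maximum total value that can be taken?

Best selections within duration 49 and stock limits:
- 1×track 3 + 2×track 4 + 3×track 5 + 3×track 9 + 2×track 10: duration 49, value 247
- 3×track 3 + 2×track 4 + 2×track 5 + 3×track 9 + 2×track 10: duration 44, value 241
- 2×track 4 + 3×track 5 + 3×track 9 + 2×track 10: duration 47, value 240
- 2×track 3 + 2×track 4 + 3×track 5 + 3×track 9 + 1×track 10: duration 49, value 235
Best: 247 pts.

247 pts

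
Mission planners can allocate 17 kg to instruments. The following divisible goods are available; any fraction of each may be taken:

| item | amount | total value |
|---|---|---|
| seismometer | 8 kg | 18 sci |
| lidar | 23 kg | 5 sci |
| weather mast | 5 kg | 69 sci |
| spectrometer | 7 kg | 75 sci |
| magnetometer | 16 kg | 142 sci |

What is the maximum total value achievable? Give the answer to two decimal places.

188.38

Take in order of value per unit:
- weather mast (69/5 per unit): all 5 → value 69, running total 69.00
- spectrometer (75/7 per unit): all 7 → value 75, running total 144.00
- magnetometer (142/16 per unit): 5 of 16 → value 5×142/16 = 44.3750, running total 188.38
Total 188.38.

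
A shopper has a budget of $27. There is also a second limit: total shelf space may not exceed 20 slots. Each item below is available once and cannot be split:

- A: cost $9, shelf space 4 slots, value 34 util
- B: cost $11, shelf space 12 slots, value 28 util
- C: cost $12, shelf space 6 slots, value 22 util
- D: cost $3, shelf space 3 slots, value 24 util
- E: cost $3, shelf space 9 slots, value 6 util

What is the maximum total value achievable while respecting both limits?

Feasible sets respecting both limits:
- A+B+D: cost 23, shelf space 19, value 86
- A+C+D: cost 24, shelf space 13, value 80
- A+D+E: cost 15, shelf space 16, value 64
- A+B: cost 20, shelf space 16, value 62
Best: 86 util.

86 util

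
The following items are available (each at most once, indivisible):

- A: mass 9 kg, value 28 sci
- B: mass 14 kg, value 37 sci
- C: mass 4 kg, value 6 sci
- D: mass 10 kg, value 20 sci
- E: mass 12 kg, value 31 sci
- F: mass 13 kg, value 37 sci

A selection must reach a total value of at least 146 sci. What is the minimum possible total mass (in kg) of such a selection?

58

Subsets with value ≥ 146, sorted by total mass:
- A+B+D+E+F: mass 58, value 153
- A+B+C+D+E+F: mass 62, value 159
Minimum mass: 58 kg.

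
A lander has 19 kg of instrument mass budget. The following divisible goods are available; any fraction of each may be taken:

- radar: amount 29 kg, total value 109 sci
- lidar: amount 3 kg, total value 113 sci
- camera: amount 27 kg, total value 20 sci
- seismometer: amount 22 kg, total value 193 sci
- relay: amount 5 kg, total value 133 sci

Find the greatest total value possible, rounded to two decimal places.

Take in order of value per unit:
- lidar (113/3 per unit): all 3 → value 113, running total 113.00
- relay (133/5 per unit): all 5 → value 133, running total 246.00
- seismometer (193/22 per unit): 11 of 22 → value 11×193/22 = 96.5000, running total 342.50
Total 342.50.

342.50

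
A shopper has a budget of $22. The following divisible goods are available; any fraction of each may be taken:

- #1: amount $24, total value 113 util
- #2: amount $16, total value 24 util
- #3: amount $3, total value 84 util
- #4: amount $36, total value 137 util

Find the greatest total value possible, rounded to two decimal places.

Take in order of value per unit:
- #3 (84/3 per unit): all 3 → value 84, running total 84.00
- #1 (113/24 per unit): 19 of 24 → value 19×113/24 = 89.4583, running total 173.46
Total 173.46.

173.46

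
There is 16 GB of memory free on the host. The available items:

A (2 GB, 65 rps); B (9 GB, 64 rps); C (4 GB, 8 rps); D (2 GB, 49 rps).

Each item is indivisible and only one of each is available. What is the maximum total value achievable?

178 rps

Check high-value combinations within 16 GB:
- A+B+D: memory 2+9+2=13, value 65+64+49=178
- A+B+C: memory 2+9+4=15, value 65+64+8=137
- A+B: memory 2+9=11, value 65+64=129
- A+C+D: memory 2+4+2=8, value 65+8+49=122
Best: 178 rps.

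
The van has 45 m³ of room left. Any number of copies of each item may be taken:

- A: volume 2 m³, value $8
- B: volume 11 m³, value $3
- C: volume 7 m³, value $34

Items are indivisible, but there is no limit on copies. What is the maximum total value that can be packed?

$212

Best value-per-unit is C at 34/7; filling with it alone gives 6×34 = 204.
Optimal mix: 1×A + 6×C → volume 44, value 212.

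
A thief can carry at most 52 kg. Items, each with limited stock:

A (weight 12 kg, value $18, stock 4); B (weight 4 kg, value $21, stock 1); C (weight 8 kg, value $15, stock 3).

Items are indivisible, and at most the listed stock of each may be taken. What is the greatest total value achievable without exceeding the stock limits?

$102

Best selections within weight 52 and stock limits:
- 2×A + 1×B + 3×C: weight 52, value 102
- 4×A + 1×B: weight 52, value 93
- 3×A + 1×B + 1×C: weight 48, value 90
- 2×A + 1×B + 2×C: weight 44, value 87
Best: $102.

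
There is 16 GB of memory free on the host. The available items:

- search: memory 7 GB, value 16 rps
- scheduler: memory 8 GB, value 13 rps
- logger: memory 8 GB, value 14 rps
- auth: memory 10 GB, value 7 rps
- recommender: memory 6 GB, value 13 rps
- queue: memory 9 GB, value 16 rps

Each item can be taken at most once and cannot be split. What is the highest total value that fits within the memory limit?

32 rps

Check high-value combinations within 16 GB:
- search+queue: memory 7+9=16, value 16+16=32
- search+logger: memory 7+8=15, value 16+14=30
- search+recommender: memory 7+6=13, value 16+13=29
Best: 32 rps.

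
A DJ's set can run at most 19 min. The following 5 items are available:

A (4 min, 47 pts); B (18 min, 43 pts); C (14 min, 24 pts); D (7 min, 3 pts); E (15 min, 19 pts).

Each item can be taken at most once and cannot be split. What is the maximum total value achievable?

71 pts

Check high-value combinations within 19 min:
- A+C: duration 4+14=18, value 47+24=71
- A+E: duration 4+15=19, value 47+19=66
- A+D: duration 4+7=11, value 47+3=50
Best: 71 pts.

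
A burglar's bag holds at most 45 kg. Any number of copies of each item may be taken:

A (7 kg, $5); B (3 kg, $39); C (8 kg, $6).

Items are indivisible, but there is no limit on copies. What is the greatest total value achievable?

$585

Best value-per-unit is B at 39/3, and filling with it alone uses weight 15×3=45. No mix of the others beats 15×39 = 585.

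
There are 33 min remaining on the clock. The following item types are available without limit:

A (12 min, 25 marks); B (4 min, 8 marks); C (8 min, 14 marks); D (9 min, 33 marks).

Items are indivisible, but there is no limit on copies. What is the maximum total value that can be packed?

Best value-per-unit is D at 33/9; filling with it alone gives 3×33 = 99.
Optimal mix: 1×B + 3×D → time 31, value 107.

107 marks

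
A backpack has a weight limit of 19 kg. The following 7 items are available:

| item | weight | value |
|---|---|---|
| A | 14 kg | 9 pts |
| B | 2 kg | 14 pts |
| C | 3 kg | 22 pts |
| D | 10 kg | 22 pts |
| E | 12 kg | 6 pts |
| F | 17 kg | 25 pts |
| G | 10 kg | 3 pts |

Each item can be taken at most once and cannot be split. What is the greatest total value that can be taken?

Check high-value combinations within 19 kg:
- B+C+D: weight 2+3+10=15, value 14+22+22=58
- A+B+C: weight 14+2+3=19, value 9+14+22=45
- C+D: weight 3+10=13, value 22+22=44
Best: 58 pts.

58 pts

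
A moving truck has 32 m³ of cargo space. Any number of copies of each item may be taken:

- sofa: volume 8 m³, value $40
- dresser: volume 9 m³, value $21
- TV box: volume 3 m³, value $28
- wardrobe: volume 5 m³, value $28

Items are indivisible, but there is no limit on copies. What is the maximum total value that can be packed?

$280

Best value-per-unit is TV box at 28/3, and filling with it alone uses volume 10×3=30. No mix of the others beats 10×28 = 280.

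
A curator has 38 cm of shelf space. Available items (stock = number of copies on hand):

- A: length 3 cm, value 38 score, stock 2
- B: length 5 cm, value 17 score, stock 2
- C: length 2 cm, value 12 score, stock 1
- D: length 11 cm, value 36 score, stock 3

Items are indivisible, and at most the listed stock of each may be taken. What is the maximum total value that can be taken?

182 score

Best selections within length 38 and stock limits:
- 2×A + 2×B + 2×D: length 38, value 182
- 2×A + 1×B + 1×C + 2×D: length 35, value 177
- 2×A + 1×B + 2×D: length 33, value 165
Best: 182 score.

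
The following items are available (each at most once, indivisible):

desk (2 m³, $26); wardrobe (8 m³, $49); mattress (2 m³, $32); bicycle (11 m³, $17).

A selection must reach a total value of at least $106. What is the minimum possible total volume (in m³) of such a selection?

Subsets with value ≥ 106, sorted by total volume:
- desk+wardrobe+mattress: volume 12, value 107
- desk+wardrobe+mattress+bicycle: volume 23, value 124
Minimum volume: 12 m³.

12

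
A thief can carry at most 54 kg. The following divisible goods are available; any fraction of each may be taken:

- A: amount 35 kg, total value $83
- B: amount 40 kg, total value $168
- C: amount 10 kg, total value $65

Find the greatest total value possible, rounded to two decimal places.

242.49

Take in order of value per unit:
- C (65/10 per unit): all 10 → value 65, running total 65.00
- B (168/40 per unit): all 40 → value 168, running total 233.00
- A (83/35 per unit): 4 of 35 → value 4×83/35 = 9.4857, running total 242.49
Total 242.49.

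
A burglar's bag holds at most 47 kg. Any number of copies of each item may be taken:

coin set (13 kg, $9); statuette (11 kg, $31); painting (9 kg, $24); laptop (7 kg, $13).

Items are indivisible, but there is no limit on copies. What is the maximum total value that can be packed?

$127

Best value-per-unit is statuette at 31/11; filling with it alone gives 4×31 = 124.
Optimal mix: 1×statuette + 4×painting → weight 47, value 127.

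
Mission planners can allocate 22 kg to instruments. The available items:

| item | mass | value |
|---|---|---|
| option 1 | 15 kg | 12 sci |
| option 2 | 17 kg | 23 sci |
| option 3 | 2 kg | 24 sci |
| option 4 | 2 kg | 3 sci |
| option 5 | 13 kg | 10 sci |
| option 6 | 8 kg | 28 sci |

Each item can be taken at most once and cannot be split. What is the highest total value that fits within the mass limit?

55 sci

This is a 0/1 knapsack; check combinations near the capacity.
- option 3+option 4+option 6: mass 2+2+8=12, value 24+3+28=55
- option 3+option 6: mass 2+8=10, value 24+28=52
- option 2+option 3+option 4: mass 17+2+2=21, value 23+24+3=50
- option 2+option 3: mass 17+2=19, value 23+24=47
- option 1+option 3+option 4: mass 15+2+2=19, value 12+24+3=39
Best: 55 sci.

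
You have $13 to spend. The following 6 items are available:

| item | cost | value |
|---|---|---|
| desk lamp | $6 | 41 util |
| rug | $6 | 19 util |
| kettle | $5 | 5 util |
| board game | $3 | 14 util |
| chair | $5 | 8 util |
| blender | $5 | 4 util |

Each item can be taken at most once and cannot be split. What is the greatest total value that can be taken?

Check high-value combinations within $13:
- desk lamp+rug: cost 6+6=12, value 41+19=60
- desk lamp+board game: cost 6+3=9, value 41+14=55
- desk lamp+chair: cost 6+5=11, value 41+8=49
- desk lamp+kettle: cost 6+5=11, value 41+5=46
- desk lamp+blender: cost 6+5=11, value 41+4=45
Best: 60 util.

60 util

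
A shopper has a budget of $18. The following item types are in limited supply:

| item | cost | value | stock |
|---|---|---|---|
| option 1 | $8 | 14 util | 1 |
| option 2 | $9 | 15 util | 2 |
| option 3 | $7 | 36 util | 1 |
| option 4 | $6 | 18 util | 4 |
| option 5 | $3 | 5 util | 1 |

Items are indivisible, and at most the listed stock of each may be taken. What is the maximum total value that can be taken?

Top feasible selections:
- 1×option 3 + 1×option 4 + 1×option 5: cost 16, value 59
- 1×option 1 + 1×option 3 + 1×option 5: cost 18, value 55
Best: 59 util.

59 util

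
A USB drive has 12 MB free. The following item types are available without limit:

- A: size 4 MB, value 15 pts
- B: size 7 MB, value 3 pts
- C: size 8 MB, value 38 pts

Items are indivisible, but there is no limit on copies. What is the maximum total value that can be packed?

Best value-per-unit is C at 38/8; filling with it alone gives 1×38 = 38.
Optimal mix: 1×A + 1×C → size 12, value 53.

53 pts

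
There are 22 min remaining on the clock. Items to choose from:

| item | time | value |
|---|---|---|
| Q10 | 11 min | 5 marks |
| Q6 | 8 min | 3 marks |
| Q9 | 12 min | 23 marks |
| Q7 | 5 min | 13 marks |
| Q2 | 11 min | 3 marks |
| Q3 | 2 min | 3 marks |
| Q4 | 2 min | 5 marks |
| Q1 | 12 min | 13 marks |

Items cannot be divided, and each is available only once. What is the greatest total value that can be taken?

Check high-value combinations within 22 min:
- Q9+Q7+Q3+Q4: time 12+5+2+2=21, value 23+13+3+5=44
- Q9+Q7+Q4: time 12+5+2=19, value 23+13+5=41
- Q9+Q7+Q3: time 12+5+2=19, value 23+13+3=39
- Q9+Q7: time 12+5=17, value 23+13=36
- Q7+Q3+Q4+Q1: time 5+2+2+12=21, value 13+3+5+13=34
Best: 44 marks.

44 marks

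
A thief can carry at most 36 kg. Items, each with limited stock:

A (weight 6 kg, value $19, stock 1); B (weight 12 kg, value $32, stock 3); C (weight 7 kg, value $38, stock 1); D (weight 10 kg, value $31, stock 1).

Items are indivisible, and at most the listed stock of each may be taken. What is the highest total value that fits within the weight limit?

$120

Best selections within weight 36 and stock limits:
- 1×A + 1×B + 1×C + 1×D: weight 35, value 120
- 2×B + 1×C: weight 31, value 102
- 1×B + 1×C + 1×D: weight 29, value 101
Best: $120.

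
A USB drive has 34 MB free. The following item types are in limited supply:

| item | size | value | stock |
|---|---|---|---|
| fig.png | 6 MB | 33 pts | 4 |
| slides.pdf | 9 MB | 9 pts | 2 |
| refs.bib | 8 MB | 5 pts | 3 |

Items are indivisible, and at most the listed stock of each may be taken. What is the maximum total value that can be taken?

Best selections within size 34 and stock limits:
- 4×fig.png + 1×slides.pdf: size 33, value 141
- 4×fig.png + 1×refs.bib: size 32, value 137
Best: 141 pts.

141 pts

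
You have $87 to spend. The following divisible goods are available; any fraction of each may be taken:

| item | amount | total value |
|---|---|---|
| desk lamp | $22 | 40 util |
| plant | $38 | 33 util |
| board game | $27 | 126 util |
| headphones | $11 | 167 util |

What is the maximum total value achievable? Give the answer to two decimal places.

Take in order of value per unit:
- headphones (167/11 per unit): all 11 → value 167, running total 167.00
- board game (126/27 per unit): all 27 → value 126, running total 293.00
- desk lamp (40/22 per unit): all 22 → value 40, running total 333.00
- plant (33/38 per unit): 27 of 38 → value 27×33/38 = 23.4474, running total 356.45
Total 356.45.

356.45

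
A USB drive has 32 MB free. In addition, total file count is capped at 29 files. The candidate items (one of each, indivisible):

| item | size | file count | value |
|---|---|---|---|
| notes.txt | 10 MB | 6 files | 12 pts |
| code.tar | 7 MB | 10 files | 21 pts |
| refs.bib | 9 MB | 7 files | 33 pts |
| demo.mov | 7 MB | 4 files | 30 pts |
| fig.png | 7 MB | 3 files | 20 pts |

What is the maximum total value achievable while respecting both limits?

104 pts

Feasible sets respecting both limits:
- code.tar+refs.bib+demo.mov+fig.png: size 30, file count 24, value 104
- code.tar+refs.bib+demo.mov: size 23, file count 21, value 84
- notes.txt+code.tar+demo.mov+fig.png: size 31, file count 23, value 83
- refs.bib+demo.mov+fig.png: size 23, file count 14, value 83
Best: 104 pts.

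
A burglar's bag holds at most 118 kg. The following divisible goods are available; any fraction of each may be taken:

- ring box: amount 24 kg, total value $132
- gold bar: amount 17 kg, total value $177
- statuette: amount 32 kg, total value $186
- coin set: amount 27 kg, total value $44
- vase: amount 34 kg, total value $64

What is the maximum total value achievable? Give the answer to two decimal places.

Take in order of value per unit:
- gold bar (177/17 per unit): all 17 → value 177, running total 177.00
- statuette (186/32 per unit): all 32 → value 186, running total 363.00
- ring box (132/24 per unit): all 24 → value 132, running total 495.00
- vase (64/34 per unit): all 34 → value 64, running total 559.00
- coin set (44/27 per unit): 11 of 27 → value 11×44/27 = 17.9259, running total 576.93
Total 576.93.

576.93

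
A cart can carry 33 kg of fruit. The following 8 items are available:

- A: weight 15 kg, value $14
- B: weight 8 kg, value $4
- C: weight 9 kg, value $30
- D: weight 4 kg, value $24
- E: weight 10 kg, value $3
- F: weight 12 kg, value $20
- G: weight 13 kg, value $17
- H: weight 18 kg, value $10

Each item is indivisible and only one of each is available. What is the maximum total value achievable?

Check high-value combinations within 33 kg:
- B+C+D+F: weight 8+9+4+12=33, value 4+30+24+20=78
- C+D+F: weight 9+4+12=25, value 30+24+20=74
- C+D+G: weight 9+4+13=26, value 30+24+17=71
- A+C+D: weight 15+9+4=28, value 14+30+24=68
- C+D+H: weight 9+4+18=31, value 30+24+10=64
Best: $78.

$78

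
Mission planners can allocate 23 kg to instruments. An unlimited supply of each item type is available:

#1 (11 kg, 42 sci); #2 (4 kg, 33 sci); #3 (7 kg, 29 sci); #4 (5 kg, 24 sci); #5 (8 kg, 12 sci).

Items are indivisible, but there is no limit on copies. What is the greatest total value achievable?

165 sci

Best value-per-unit is #2 at 33/4, and filling with it alone uses mass 5×4=20. No mix of the others beats 5×33 = 165.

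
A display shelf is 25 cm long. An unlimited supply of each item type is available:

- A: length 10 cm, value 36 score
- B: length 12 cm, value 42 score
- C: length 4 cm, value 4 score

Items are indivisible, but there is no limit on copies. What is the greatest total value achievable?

84 score

Best value-per-unit is A at 36/10; filling with it alone gives 2×36 = 72.
Optimal mix: 2×B → length 24, value 84.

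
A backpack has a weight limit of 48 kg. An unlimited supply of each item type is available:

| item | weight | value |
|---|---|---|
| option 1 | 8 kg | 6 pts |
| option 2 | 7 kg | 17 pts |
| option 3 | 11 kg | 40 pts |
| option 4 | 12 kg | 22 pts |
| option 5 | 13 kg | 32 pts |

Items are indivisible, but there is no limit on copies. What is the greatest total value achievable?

Best value-per-unit is option 3 at 40/11, and filling with it alone uses weight 4×11=44. No mix of the others beats 4×40 = 160.

160 pts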